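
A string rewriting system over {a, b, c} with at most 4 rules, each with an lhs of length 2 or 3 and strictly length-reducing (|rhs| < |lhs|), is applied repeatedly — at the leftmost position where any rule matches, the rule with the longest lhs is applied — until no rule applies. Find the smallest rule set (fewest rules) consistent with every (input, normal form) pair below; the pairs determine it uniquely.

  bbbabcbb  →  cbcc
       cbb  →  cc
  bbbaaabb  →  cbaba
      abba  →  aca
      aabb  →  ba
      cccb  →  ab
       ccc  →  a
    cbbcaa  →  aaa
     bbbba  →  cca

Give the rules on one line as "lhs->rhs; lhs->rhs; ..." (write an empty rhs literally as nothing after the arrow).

  | bbbabcbb => cbabcbb => cbcbb => cbcc
  | cbb => cc
  | bbbaaabb => cbaaabb => cbaaac => cbaba
  | abba => aca

aac->ba; abc->c; bb->c; ccc->a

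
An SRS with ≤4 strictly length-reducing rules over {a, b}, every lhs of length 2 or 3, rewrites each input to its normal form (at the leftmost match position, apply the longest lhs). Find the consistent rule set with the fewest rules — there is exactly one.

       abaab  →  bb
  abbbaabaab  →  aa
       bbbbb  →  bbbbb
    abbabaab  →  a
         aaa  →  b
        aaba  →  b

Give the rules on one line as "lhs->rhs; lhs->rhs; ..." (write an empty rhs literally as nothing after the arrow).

  | abaab => aaab => bb
  | abbbaabaab => abbaabaab => abaabaab => aaabaab => bbaab => baab => aab => aa
  | bbbbb
  | abbabaab => ababaab => aabaab => aaaab => bab => ab => a

aaa->b; ab->a; ba->a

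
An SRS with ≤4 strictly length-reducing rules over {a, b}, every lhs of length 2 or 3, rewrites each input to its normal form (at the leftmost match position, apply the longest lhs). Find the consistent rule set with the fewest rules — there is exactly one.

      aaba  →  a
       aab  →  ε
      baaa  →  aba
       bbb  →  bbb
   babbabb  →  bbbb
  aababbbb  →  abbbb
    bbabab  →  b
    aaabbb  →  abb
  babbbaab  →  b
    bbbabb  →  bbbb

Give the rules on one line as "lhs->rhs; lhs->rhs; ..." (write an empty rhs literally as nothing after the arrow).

  | aaba => a
  | aab => ε
  | baaa => aba
  | bbb

aab->; baa->ab; bab->bb; bba->ab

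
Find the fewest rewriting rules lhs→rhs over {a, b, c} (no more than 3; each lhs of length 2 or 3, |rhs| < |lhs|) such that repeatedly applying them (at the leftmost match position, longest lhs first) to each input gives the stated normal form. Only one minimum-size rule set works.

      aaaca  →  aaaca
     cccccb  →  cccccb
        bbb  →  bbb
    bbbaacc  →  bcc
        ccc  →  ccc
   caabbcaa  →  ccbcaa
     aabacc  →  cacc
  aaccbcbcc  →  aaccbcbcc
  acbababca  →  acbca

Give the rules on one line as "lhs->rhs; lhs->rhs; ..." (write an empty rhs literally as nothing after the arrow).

  | aaaca
  | cccccb
  | bbb
  | bbbaacc => bbacc => bcc

aab->c; ba->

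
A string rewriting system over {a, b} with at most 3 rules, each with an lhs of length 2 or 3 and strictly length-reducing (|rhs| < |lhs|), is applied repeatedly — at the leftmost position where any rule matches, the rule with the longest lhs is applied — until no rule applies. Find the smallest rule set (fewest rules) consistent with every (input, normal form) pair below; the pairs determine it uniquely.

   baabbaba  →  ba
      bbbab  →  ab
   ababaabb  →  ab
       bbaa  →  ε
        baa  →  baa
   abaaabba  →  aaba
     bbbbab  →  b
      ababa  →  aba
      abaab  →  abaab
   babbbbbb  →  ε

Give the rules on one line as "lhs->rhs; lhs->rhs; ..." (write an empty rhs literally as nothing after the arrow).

  | baabbaba => baaaaba => baba => ba
  | bbbab => abab => ab
  | ababaabb => abaabb => abaaa => ab
  | bbaa => aaa => ε

aaa->; bab->b; bb->a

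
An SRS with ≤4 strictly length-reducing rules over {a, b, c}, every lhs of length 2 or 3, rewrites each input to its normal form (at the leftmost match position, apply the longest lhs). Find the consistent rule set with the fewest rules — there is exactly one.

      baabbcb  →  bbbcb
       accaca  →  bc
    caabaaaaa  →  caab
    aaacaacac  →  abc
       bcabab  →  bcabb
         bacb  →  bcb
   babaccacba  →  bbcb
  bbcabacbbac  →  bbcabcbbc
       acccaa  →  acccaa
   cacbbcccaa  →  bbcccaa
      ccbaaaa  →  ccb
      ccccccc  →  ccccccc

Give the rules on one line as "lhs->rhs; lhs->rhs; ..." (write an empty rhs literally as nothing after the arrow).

aaa->aa; aca->bc; ba->b; cac->

  | baabbcb => babbcb => bbbcb
  | accaca => aca => bc
  | caabaaaaa => caabaaaa => caabaaa => caabaa => caaba => caab
  | aaacaacac => aacaacac => abcacac => abac => abc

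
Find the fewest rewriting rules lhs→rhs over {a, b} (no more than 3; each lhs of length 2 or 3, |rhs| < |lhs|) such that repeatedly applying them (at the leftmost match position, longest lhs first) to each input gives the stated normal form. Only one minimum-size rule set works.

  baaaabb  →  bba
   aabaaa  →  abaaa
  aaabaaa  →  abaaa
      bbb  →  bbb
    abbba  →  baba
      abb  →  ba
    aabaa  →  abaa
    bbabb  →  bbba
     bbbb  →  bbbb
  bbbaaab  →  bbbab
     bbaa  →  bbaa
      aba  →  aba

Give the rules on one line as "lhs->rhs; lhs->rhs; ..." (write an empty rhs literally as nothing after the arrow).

  | baaaabb => baaabb => baabb => babb => bba
  | aabaaa => abaaa
  | aaabaaa => aabaaa => abaaa
  | bbb

aab->ab; abb->ba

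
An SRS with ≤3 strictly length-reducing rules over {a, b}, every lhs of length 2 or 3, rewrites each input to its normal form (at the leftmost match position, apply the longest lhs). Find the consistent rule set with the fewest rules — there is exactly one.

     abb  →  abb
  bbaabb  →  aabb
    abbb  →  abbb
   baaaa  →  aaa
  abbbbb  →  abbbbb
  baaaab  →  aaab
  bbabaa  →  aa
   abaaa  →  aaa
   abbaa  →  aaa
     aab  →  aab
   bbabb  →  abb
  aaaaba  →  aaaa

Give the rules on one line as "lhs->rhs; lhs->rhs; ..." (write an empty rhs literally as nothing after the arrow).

ba->; bba->a

  | abb
  | bbaabb => aabb
  | abbb
  | baaaa => aaa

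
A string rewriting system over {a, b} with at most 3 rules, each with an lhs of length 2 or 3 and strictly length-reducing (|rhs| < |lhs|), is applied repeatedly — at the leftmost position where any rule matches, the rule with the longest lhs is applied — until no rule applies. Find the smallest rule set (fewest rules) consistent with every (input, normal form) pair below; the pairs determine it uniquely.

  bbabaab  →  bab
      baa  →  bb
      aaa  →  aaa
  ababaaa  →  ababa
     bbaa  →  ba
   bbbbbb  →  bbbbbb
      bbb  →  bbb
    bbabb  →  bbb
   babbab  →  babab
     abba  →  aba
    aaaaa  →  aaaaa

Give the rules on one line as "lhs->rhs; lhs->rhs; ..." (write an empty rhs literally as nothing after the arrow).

  | bbabaab => bbaab => bab
  | baa => bb
  | aaa
  | ababaaa => ababba => ababa

abb->ab; baa->bb; bba->b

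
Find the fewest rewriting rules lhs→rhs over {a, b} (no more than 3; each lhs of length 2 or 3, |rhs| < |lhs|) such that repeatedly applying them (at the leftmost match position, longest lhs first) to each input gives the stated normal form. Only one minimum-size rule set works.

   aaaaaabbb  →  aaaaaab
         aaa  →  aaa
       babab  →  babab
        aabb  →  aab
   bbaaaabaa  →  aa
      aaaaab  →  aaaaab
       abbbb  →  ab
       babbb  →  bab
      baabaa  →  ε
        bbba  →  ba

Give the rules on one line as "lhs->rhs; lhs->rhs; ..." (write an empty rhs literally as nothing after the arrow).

  | aaaaaabbb => aaaaaabb => aaaaaab
  | aaa
  | babab
  | aabb => aab

baa->; bb->b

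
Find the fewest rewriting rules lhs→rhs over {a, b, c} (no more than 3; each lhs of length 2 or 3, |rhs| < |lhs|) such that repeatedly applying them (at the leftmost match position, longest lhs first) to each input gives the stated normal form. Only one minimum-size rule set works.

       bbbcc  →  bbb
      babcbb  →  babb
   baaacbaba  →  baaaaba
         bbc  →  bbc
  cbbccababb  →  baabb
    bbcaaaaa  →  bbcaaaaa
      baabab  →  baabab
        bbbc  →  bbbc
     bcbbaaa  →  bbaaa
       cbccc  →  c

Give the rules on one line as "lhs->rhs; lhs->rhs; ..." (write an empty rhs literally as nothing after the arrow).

cb->; cc->; cca->ac

  | bbbcc => bbb
  | babcbb => babb
  | baaacbaba => baaaaba
  | bbc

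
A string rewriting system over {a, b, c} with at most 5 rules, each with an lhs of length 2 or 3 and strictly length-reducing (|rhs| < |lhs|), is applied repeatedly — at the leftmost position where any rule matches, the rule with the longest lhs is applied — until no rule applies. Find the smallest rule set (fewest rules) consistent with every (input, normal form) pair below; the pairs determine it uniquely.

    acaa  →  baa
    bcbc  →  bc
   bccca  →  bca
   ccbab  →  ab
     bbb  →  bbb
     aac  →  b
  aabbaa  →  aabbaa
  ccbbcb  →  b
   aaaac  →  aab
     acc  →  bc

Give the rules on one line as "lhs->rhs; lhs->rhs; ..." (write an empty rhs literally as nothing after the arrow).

  | acaa => baa
  | bcbc => bc
  | bccca => bcca => bca
  | ccbab => cbab => ab

aac->b; ac->b; cb->; cc->c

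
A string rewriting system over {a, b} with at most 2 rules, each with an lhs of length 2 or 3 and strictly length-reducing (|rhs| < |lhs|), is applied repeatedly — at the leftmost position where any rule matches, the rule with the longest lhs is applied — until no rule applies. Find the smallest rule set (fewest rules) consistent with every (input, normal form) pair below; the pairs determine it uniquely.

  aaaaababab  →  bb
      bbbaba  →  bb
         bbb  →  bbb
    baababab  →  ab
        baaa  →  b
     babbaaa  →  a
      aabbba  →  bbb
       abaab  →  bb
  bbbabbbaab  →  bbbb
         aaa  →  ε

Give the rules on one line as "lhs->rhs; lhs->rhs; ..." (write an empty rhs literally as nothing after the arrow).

aa->b; ba->

  | aaaaababab => baaababab => aababab => bbabab => bbab => bb
  | bbbaba => bbba => bb
  | bbb
  | baababab => ababab => abab => ab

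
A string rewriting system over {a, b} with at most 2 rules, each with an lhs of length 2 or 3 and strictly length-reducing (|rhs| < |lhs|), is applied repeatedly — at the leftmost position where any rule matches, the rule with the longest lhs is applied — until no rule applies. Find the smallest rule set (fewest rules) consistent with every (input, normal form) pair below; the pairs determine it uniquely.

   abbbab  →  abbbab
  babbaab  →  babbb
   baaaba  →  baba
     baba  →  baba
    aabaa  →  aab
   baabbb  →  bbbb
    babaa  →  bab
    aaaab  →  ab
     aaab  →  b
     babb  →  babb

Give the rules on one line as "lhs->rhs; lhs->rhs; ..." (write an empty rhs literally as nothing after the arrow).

  | abbbab
  | babbaab => babbb
  | baaaba => baba
  | baba

aaa->; baa->b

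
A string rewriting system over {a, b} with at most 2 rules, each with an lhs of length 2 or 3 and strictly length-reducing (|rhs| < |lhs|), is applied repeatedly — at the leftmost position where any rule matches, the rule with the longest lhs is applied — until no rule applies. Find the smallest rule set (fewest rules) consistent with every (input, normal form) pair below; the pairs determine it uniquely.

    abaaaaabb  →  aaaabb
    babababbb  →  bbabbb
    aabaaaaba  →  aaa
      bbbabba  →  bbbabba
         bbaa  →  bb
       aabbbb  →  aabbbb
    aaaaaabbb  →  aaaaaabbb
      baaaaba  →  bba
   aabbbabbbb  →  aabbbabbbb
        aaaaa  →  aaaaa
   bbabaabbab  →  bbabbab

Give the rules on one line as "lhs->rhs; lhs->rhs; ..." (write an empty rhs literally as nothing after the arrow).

aba->; baa->b

  | abaaaaabb => aaaabb
  | babababbb => bbabbb
  | aabaaaaba => aaaaba => aaa
  | bbbabba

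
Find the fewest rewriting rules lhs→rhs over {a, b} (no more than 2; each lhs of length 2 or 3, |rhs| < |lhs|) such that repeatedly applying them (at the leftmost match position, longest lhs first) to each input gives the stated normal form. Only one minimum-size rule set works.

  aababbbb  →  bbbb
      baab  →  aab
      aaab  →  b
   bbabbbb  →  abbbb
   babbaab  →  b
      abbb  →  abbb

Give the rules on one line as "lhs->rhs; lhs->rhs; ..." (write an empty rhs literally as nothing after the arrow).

  | aababbbb => aaabbbb => bbbb
  | baab => aab
  | aaab => b
  | bbabbbb => babbbb => abbbb

aaa->; ba->a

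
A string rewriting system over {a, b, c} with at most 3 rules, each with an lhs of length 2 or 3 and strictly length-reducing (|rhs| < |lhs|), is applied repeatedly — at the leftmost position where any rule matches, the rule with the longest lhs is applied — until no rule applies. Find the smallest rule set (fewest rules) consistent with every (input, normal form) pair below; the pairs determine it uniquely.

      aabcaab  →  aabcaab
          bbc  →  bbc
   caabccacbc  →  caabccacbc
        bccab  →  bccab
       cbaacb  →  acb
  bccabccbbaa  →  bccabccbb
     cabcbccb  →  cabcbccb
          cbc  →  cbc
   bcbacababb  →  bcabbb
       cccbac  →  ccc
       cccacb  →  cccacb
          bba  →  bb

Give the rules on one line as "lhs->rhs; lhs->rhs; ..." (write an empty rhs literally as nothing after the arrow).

ba->b; cba->

  | aabcaab
  | bbc
  | caabccacbc
  | bccab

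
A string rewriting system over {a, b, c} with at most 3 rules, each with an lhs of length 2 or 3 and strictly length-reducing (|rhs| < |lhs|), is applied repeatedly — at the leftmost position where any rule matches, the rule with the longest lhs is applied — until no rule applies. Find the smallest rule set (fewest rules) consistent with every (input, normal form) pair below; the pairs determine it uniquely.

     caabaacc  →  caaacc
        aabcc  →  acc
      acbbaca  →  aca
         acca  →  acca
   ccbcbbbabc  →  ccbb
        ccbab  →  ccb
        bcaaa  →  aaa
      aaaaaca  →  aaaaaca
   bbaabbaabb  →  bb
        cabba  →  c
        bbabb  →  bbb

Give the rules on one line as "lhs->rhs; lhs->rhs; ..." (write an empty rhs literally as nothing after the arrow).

ab->; ba->; bc->

  | caabaacc => caaacc
  | aabcc => acc
  | acbbaca => acbca => aca
  | acca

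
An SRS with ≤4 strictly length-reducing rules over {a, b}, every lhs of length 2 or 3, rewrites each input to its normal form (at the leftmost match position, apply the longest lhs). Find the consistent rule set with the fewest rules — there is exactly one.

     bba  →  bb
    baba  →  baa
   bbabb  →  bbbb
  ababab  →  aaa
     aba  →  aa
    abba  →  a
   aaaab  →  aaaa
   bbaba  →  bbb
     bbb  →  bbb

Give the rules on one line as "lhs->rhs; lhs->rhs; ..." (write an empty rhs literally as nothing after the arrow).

  | bba => bb
  | baba => baa
  | bbabb => bbbb
  | ababab => aabab => aaab => aaa

ab->a; abb->; bba->bb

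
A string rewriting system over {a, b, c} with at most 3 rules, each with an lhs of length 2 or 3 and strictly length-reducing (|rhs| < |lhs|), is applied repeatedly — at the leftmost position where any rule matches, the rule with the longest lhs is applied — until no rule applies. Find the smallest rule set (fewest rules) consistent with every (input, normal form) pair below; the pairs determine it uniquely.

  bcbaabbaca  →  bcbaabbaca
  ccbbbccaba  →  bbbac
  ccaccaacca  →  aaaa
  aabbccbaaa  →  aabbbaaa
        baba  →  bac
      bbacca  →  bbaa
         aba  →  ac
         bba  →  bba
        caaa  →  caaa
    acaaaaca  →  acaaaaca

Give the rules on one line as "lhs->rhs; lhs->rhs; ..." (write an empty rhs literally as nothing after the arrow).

  | bcbaabbaca
  | ccbbbccaba => bbbccaba => bbbaba => bbbac
  | ccaccaacca => accaacca => aaacca => aaaa
  | aabbccbaaa => aabbbaaa

aba->ac; cc->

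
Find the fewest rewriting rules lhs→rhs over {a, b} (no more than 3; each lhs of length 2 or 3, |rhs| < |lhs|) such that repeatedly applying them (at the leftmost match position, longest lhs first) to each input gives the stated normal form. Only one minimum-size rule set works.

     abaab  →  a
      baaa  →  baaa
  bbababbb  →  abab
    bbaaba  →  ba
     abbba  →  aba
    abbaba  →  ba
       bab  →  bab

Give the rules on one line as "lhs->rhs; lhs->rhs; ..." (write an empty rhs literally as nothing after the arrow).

  | abaab => abb => a
  | baaa
  | bbababbb => ababbb => abab
  | bbaaba => aaba => ba

aab->b; bb->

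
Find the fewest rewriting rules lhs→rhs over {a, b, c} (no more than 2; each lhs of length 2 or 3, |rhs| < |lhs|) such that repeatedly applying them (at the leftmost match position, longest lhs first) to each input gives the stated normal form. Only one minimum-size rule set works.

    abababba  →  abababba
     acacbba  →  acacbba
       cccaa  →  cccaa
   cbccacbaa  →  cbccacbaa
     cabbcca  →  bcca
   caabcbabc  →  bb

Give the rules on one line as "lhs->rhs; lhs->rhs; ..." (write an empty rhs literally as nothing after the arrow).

abc->b; cab->

  | abababba
  | acacbba
  | cccaa
  | cbccacbaa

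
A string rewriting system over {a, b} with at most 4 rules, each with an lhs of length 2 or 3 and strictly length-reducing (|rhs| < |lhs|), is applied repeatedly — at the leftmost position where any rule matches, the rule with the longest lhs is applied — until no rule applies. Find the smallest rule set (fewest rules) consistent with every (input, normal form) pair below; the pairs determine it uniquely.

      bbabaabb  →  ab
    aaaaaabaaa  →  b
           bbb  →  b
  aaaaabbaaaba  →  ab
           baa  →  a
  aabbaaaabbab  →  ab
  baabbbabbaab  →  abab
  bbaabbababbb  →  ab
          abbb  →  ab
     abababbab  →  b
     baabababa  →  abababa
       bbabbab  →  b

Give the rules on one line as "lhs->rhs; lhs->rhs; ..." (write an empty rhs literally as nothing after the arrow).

aa->b; baa->a; bb->b; bba->ab

  | bbabaabb => abbaabb => aababb => bbabb => abbb => abb => ab
  | aaaaaabaaa => baaaabaaa => aaabaaa => babaaa => baaa => aa => b
  | bbb => bb => b
  | aaaaabbaaaba => baaabbaaaba => aabbaaaba => bbbaaaba => bbaaaba => abaaba => aaba => bba => ab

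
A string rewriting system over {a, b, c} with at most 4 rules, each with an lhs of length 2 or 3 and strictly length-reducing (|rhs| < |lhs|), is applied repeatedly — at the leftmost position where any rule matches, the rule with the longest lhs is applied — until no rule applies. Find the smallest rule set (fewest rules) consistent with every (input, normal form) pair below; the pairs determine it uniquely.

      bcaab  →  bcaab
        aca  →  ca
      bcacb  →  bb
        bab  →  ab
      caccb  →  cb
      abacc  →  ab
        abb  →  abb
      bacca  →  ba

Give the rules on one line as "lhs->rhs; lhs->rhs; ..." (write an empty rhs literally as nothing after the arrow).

  | bcaab
  | aca => ca
  | bcacb => bccb => bb
  | bab => ab

ac->c; bab->ab; cc->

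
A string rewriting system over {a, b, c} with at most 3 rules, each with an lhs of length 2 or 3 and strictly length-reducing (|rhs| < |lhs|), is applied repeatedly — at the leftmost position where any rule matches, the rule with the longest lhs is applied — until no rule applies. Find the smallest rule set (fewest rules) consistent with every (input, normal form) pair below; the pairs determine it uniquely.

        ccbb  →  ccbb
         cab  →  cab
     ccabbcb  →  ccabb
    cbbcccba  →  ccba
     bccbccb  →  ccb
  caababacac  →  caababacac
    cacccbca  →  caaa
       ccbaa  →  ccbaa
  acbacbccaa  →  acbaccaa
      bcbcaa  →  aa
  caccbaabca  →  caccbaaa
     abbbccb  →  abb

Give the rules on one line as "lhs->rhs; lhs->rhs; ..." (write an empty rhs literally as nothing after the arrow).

bc->; ccc->a

  | ccbb
  | cab
  | ccabbcb => ccabb
  | cbbcccba => cbccba => ccba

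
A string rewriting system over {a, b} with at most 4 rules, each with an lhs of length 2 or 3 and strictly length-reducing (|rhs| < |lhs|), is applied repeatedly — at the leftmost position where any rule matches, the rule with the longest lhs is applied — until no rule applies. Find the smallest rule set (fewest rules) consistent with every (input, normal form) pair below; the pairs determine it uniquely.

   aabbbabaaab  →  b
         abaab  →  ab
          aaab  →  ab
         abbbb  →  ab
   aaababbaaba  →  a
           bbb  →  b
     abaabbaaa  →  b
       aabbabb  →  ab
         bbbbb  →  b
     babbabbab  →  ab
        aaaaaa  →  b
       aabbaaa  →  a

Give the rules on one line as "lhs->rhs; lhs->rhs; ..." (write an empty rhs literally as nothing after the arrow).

aa->b; ba->a; bb->b

  | aabbbabaaab => bbbbabaaab => bbbabaaab => bbabaaab => babaaab => abaaab => aaaab => baab => aab => bb => b
  | abaab => aaab => bab => ab
  | aaab => bab => ab
  | abbbb => abbb => abb => ab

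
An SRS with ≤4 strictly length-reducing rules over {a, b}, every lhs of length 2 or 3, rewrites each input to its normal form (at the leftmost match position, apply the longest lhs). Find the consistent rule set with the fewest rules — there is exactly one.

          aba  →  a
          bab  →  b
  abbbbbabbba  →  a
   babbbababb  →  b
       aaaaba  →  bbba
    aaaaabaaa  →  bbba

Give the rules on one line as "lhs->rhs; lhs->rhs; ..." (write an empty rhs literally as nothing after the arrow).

aa->b; ab->; abb->ab

  | aba => a
  | bab => b
  | abbbbbabbba => abbbbabbba => abbbabbba => abbabbba => ababbba => abbba => abba => aba => a
  | babbbababb => babbababb => babababb => bababb => babb => bab => b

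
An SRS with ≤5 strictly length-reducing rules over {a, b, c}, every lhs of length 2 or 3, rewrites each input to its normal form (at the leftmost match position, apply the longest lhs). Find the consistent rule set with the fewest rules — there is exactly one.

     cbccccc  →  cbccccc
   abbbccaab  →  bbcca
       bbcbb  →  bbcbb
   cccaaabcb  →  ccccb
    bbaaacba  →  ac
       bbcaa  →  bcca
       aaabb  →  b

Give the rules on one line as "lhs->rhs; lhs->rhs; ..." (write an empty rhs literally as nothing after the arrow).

aaa->a; ab->; ba->; bca->cc

  | cbccccc
  | abbbccaab => bbccaab => bbcca
  | bbcbb
  | cccaaabcb => cccabcb => ccccb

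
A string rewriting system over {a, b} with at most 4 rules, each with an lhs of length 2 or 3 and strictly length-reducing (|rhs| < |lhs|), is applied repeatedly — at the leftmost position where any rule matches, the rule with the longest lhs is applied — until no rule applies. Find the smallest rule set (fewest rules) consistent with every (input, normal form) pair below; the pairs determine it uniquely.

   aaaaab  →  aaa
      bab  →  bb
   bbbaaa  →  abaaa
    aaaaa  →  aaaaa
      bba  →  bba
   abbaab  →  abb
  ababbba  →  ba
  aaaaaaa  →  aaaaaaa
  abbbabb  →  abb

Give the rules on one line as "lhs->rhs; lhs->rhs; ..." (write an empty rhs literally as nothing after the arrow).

  | aaaaab => aaa
  | bab => bb
  | bbbaaa => abaaa
  | aaaaa

aab->; bab->bb; bbb->ab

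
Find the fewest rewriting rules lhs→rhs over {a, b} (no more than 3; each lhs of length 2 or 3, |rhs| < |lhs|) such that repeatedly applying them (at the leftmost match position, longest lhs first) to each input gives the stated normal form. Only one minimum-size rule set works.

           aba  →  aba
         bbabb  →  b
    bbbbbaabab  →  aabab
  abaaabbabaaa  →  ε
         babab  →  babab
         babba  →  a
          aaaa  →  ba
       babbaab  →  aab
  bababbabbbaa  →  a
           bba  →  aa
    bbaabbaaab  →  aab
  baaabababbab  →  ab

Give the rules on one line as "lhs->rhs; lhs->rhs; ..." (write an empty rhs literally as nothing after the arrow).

  | aba
  | bbabb => aabb => aaa => b
  | bbbbbaabab => abbbaabab => aabaabab => aabab
  | abaaabbabaaa => aabbabaaa => aaaabaaa => babaaa => baa => ε

aaa->b; baa->; bb->a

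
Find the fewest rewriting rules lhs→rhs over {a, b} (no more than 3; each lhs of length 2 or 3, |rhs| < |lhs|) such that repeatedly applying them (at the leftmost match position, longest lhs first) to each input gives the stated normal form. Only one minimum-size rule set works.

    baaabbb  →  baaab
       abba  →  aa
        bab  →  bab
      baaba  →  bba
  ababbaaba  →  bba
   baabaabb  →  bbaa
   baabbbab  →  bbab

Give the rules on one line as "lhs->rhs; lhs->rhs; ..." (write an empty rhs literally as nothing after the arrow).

aba->ba; abb->a

  | baaabbb => baaab
  | abba => aa
  | bab
  | baaba => baba => bba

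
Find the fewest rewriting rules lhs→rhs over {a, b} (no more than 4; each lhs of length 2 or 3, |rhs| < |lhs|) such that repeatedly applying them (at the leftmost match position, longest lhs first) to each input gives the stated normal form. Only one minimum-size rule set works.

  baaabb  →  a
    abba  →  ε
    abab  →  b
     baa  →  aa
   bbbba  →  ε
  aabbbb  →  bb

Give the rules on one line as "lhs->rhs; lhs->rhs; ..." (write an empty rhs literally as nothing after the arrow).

  | baaabb => aaabb => bbb => a
  | abba => aba => ε
  | abab => b
  | baa => aa

aaa->b; aba->; ba->a; bbb->a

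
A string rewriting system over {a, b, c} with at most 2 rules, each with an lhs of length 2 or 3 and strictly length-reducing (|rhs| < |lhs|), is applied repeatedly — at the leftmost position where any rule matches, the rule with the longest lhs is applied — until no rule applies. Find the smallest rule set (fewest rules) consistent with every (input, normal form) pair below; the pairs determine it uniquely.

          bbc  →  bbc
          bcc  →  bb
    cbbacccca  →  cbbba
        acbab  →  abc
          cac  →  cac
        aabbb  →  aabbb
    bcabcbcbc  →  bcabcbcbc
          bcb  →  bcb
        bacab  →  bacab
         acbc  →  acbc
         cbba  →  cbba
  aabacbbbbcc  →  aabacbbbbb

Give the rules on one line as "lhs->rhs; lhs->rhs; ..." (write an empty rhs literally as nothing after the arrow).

bab->cc; cc->b

  | bbc
  | bcc => bb
  | cbbacccca => cbbabcca => cbcccca => cbbcca => cbbba
  | acbab => accc => abc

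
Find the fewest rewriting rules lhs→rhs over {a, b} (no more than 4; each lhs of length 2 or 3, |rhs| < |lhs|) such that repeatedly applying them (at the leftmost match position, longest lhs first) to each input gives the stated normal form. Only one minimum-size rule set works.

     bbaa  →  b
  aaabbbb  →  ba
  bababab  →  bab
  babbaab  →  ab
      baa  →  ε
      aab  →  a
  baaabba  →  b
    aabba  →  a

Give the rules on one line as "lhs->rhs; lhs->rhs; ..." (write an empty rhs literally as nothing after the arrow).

aa->b; aab->a; aba->a; bb->

  | bbaa => aa => b
  | aaabbbb => babbbb => babb => ba
  | bababab => babab => bab
  | babbaab => baaab => bbab => ab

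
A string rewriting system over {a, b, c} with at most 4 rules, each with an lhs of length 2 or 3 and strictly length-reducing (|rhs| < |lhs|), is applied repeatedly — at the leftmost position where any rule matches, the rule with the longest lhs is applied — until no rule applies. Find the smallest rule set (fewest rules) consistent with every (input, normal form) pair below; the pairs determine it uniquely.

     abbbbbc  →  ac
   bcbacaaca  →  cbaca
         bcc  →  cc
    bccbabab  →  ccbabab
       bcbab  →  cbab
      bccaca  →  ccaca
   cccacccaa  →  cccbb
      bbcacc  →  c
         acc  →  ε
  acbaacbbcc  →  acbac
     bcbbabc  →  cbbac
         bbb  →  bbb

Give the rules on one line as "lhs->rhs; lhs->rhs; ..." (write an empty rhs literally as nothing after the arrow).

  | abbbbbc => abbbbc => abbbc => abbc => abc => ac
  | bcbacaaca => cbacaaca => cbabbca => cbabca => cbaca
  | bcc => cc
  | bccbabab => ccbabab

acc->; bc->c; caa->bb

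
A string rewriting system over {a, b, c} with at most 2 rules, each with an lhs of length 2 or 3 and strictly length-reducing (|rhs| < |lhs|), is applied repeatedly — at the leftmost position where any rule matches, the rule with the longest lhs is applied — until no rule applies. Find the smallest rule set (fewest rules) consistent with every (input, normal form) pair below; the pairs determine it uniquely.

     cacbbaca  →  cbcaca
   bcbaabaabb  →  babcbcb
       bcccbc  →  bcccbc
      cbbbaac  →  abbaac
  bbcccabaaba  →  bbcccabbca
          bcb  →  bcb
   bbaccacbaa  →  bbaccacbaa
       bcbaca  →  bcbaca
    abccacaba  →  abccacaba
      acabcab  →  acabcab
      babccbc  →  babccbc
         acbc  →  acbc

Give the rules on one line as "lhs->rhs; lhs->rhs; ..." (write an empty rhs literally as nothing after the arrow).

  | cacbbaca => caabaca => cbcaca
  | bcbaabaabb => bcbbcaabb => babcaabb => babcbcb
  | bcccbc
  | cbbbaac => abbaac

aab->bc; cbb->ab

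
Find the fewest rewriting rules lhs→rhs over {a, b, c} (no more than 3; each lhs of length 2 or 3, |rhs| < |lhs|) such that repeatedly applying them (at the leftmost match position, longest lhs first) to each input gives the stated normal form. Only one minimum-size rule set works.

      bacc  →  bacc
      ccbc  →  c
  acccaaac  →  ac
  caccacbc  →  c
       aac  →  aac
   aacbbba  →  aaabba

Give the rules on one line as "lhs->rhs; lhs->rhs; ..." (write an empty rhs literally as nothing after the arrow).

  | bacc
  | ccbc => cac => c
  | acccaaac => accaac => acac => ac
  | caccacbc => ccacbc => ccbc => cac => c

ca->; cb->a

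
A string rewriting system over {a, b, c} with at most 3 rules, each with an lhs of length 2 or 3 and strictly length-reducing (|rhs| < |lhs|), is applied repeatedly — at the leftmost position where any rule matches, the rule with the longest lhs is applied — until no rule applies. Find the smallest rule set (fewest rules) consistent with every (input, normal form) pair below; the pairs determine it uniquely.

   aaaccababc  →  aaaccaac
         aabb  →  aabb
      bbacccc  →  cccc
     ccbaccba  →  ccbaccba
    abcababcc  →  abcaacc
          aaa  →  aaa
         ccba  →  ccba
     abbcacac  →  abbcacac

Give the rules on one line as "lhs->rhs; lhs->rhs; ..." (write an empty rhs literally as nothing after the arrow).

  | aaaccababc => aaaccaac
  | aabb
  | bbacccc => cccc
  | ccbaccba

bab->a; bba->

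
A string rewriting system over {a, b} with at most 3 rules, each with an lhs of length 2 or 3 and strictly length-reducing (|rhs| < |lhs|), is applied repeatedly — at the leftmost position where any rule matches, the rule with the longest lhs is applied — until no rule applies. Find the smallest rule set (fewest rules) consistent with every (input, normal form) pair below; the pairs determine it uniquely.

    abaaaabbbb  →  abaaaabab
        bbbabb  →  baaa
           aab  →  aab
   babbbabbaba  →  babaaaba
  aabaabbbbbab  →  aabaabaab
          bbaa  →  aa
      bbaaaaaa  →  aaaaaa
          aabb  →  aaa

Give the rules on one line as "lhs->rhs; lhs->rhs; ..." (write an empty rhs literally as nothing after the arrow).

  | abaaaabbbb => abaaaabab
  | bbbabb => baabb => baaa
  | aab
  | babbbabbaba => babaabbaba => babaaaba

bb->a; bba->a; bbb->ba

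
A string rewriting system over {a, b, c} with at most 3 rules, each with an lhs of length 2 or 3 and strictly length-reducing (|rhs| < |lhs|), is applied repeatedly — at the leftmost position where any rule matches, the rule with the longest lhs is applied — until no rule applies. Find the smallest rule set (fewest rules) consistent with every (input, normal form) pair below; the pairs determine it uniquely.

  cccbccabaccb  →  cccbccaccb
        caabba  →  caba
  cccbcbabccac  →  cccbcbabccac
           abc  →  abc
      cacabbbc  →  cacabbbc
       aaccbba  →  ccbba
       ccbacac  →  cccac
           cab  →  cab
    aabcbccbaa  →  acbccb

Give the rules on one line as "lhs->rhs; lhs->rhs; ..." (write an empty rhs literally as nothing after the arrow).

aa->; aab->a; bac->c

  | cccbccabaccb => cccbccaccb
  | caabba => caba
  | cccbcbabccac
  | abc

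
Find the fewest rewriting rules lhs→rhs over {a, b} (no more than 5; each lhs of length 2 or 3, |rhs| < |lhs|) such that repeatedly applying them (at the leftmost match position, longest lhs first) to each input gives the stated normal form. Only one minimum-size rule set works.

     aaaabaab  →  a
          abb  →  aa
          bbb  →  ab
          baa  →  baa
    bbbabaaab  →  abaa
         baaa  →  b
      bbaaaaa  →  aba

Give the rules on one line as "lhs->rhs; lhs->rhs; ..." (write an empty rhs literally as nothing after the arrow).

  | aaaabaab => abaab => abbb => aab => bb => a
  | abb => aa
  | bbb => ab
  | baa

aaa->; aab->bb; bb->a; bba->ab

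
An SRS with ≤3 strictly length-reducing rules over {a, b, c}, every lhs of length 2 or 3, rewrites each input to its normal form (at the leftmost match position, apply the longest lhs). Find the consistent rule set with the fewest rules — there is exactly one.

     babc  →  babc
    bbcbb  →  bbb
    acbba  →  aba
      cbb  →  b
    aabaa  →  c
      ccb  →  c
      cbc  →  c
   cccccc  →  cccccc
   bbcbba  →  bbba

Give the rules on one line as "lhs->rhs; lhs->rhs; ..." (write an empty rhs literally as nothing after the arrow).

  | babc
  | bbcbb => bbb
  | acbba => aba
  | cbb => b

aa->c; cb->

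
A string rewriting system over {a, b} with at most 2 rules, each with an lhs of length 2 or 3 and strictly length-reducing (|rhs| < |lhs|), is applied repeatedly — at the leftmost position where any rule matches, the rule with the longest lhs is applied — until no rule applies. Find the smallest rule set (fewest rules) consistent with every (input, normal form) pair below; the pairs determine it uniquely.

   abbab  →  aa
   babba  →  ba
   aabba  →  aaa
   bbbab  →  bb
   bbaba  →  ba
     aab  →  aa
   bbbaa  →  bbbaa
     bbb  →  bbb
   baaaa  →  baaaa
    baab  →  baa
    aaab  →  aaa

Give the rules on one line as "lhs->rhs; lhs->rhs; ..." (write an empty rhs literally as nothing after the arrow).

ab->a; bab->

  | abbab => abab => aab => aa
  | babba => ba
  | aabba => aaba => aaa
  | bbbab => bb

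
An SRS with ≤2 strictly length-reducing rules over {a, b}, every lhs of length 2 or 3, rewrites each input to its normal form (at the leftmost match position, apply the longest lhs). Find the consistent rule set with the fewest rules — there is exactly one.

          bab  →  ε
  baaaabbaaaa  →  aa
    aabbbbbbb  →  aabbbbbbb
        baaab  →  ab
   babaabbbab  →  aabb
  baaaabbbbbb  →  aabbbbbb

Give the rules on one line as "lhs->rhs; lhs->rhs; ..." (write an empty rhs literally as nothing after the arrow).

  | bab => ε
  | baaaabbaaaa => aabbaaaa => aabaa => aa
  | aabbbbbbb
  | baaab => ab

baa->; bab->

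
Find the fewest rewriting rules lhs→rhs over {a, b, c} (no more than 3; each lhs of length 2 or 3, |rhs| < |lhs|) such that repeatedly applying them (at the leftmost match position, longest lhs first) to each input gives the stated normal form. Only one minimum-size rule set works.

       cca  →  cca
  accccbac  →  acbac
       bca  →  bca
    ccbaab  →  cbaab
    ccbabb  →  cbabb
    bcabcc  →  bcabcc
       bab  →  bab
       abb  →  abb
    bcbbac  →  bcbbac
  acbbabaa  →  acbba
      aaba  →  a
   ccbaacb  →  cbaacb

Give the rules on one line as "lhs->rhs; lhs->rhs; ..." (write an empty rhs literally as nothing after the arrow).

aba->; ccb->cb

  | cca
  | accccbac => acccbac => accbac => acbac
  | bca
  | ccbaab => cbaab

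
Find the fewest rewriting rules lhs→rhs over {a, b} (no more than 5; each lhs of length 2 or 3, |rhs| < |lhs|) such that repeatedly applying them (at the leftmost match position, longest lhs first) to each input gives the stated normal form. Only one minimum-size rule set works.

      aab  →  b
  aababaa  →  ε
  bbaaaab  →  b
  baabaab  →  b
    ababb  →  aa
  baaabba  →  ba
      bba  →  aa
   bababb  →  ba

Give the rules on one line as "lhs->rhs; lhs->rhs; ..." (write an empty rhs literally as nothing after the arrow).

aaa->; ab->b; abb->ba; bb->a

  | aab => ab => b
  | aababaa => ababaa => babaa => bbaa => aaa => ε
  | bbaaaab => aaaaab => aab => ab => b
  | baabaab => babaab => bbaab => aaab => b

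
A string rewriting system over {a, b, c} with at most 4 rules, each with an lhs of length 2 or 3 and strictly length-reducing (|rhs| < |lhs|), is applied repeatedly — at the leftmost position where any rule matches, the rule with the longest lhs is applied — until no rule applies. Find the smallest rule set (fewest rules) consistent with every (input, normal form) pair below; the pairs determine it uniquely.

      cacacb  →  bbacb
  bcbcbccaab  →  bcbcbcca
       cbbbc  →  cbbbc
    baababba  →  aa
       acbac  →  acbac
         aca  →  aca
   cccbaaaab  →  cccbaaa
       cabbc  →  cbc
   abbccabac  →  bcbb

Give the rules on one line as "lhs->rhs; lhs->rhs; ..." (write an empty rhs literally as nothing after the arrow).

  | cacacb => bbacb
  | bcbcbccaab => bcbcbcca
  | cbbbc
  | baababba => baabba => baba => aa

ab->; bab->a; cac->bb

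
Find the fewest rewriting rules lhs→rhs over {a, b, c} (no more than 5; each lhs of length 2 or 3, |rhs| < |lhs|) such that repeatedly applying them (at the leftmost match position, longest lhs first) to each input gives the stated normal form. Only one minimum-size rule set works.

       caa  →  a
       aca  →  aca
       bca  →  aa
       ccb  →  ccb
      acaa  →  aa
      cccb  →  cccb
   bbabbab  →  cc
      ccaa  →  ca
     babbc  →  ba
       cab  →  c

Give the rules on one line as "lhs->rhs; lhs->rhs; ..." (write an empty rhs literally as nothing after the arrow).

  | caa => a
  | aca
  | bca => aa
  | ccb

ab->; bbb->cc; bc->a; caa->a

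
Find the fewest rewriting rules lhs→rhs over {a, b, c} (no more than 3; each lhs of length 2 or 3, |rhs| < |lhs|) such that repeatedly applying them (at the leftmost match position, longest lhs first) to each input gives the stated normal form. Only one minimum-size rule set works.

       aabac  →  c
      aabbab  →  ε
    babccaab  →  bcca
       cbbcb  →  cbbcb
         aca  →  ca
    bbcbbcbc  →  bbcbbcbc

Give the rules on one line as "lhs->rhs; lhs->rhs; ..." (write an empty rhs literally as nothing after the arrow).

  | aabac => aac => ac => c
  | aabbab => abab => ab => ε
  | babccaab => bccaab => bcca
  | cbbcb

ab->; ac->c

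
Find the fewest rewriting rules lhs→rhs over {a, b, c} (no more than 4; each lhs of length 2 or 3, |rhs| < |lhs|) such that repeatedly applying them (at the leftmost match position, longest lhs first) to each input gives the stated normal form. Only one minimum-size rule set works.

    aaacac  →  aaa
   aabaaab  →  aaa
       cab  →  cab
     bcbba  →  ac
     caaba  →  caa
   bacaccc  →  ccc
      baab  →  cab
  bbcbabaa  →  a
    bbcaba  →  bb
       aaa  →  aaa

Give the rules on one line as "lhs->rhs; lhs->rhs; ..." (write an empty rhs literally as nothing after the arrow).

  | aaacac => aaa
  | aabaaab => aaaab => aaa
  | cab
  | bcbba => aba => ac

aab->a; ba->c; bcb->a; cac->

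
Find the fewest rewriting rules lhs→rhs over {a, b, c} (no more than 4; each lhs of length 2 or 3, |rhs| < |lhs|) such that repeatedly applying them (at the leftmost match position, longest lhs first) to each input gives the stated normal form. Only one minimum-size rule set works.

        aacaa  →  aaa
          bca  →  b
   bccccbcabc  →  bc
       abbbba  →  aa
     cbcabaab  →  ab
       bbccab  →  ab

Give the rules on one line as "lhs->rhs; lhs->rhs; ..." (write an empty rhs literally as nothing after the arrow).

  | aacaa => aaa
  | bca => b
  | bccccbcabc => bccbcabc => bbcabc => cabc => bc
  | abbbba => abba => aa

bb->; ca->; cc->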